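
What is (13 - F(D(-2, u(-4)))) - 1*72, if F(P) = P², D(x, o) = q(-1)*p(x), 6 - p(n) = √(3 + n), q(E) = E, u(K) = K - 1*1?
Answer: -84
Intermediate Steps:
u(K) = -1 + K (u(K) = K - 1 = -1 + K)
p(n) = 6 - √(3 + n)
D(x, o) = -6 + √(3 + x) (D(x, o) = -(6 - √(3 + x)) = -6 + √(3 + x))
(13 - F(D(-2, u(-4)))) - 1*72 = (13 - (-6 + √(3 - 2))²) - 1*72 = (13 - (-6 + √1)²) - 72 = (13 - (-6 + 1)²) - 72 = (13 - 1*(-5)²) - 72 = (13 - 1*25) - 72 = (13 - 25) - 72 = -12 - 72 = -84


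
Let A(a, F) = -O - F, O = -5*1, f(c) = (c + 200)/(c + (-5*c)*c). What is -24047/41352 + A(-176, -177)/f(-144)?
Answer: -13953346703/41352 ≈ -3.3743e+5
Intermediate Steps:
f(c) = (200 + c)/(c - 5*c**2)
O = -5
A(a, F) = 5 - F (A(a, F) = -1*(-5) - F = 5 - F)
-24047/41352 + A(-176, -177)/f(-144) = -24047/41352 + (5 - 1*(-177))/(((-200 - 1*(-144))/((-144)*(-1 + 5*(-144))))) = -24047*1/41352 + (5 + 177)/((-(-200 + 144)/(144*(-1 - 720)))) = -24047/41352 + 182/((-1/144*(-56)/(-721))) = -24047/41352 + 182/((-1/144*(-1/721)*(-56))) = -24047/41352 + 182/(-1/1854) = -24047/41352 + 182*(-1854) = -24047/41352 - 337428 = -13953346703/41352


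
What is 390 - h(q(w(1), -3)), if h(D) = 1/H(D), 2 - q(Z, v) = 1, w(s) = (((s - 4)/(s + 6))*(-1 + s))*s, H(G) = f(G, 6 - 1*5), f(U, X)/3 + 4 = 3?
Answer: 1171/3 ≈ 390.33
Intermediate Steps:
f(U, X) = -3 (f(U, X) = -12 + 3*3 = -12 + 9 = -3)
H(G) = -3
w(s) = s*(-1 + s)*(-4 + s)/(6 + s) (w(s) = (((-4 + s)/(6 + s))*(-1 + s))*s = ((-1 + s)*(-4 + s)/(6 + s))*s = s*(-1 + s)*(-4 + s)/(6 + s))
q(Z, v) = 1 (q(Z, v) = 2 - 1*1 = 2 - 1 = 1)
h(D) = -1/3 (h(D) = 1/(-3) = -1/3)
390 - h(q(w(1), -3)) = 390 - 1*(-1/3) = 390 + 1/3 = 1171/3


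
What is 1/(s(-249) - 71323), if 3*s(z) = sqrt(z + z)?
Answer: -213969/15260911153 - I*sqrt(498)/15260911153 ≈ -1.4021e-5 - 1.4623e-9*I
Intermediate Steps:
s(z) = sqrt(2)*sqrt(z)/3 (s(z) = sqrt(z + z)/3 = sqrt(2*z)/3 = (sqrt(2)*sqrt(z))/3 = sqrt(2)*sqrt(z)/3)
1/(s(-249) - 71323) = 1/(sqrt(2)*sqrt(-249)/3 - 71323) = 1/(sqrt(2)*(I*sqrt(249))/3 - 71323) = 1/(I*sqrt(498)/3 - 71323) = 1/(-71323 + I*sqrt(498)/3)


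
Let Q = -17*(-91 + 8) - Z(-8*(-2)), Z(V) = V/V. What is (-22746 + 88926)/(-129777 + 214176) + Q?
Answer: 39689590/28133 ≈ 1410.8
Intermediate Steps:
Z(V) = 1
Q = 1410 (Q = -17*(-91 + 8) - 1*1 = -17*(-83) - 1 = 1411 - 1 = 1410)
(-22746 + 88926)/(-129777 + 214176) + Q = (-22746 + 88926)/(-129777 + 214176) + 1410 = 66180/84399 + 1410 = 66180*(1/84399) + 1410 = 22060/28133 + 1410 = 39689590/28133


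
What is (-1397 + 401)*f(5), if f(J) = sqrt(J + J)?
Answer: -996*sqrt(10) ≈ -3149.6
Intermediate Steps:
f(J) = sqrt(2)*sqrt(J) (f(J) = sqrt(2*J) = sqrt(2)*sqrt(J))
(-1397 + 401)*f(5) = (-1397 + 401)*(sqrt(2)*sqrt(5)) = -996*sqrt(10)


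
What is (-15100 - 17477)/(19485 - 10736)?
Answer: -32577/8749 ≈ -3.7235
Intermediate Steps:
(-15100 - 17477)/(19485 - 10736) = -32577/8749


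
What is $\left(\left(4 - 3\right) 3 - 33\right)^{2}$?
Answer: $900$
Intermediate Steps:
$\left(\left(4 - 3\right) 3 - 33\right)^{2} = \left(1 \cdot 3 - 33\right)^{2} = \left(3 - 33\right)^{2} = \left(-30\right)^{2} = 900$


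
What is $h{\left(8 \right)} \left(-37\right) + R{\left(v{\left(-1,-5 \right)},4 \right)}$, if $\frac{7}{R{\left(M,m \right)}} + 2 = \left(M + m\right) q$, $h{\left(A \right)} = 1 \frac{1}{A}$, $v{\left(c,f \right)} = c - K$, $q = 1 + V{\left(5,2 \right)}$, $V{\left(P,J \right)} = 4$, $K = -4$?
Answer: $- \frac{1165}{264} \approx -4.4129$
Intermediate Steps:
$q = 5$ ($q = 1 + 4 = 5$)
$v{\left(c,f \right)} = 4 + c$ ($v{\left(c,f \right)} = c - -4 = c + 4 = 4 + c$)
$h{\left(A \right)} = \frac{1}{A}$
$R{\left(M,m \right)} = \frac{7}{-2 + 5 M + 5 m}$ ($R{\left(M,m \right)} = \frac{7}{-2 + \left(M + m\right) 5} = \frac{7}{-2 + \left(5 M + 5 m\right)} = \frac{7}{-2 + 5 M + 5 m}$)
$h{\left(8 \right)} \left(-37\right) + R{\left(v{\left(-1,-5 \right)},4 \right)} = \frac{1}{8} \left(-37\right) + \frac{7}{-2 + 5 \left(4 - 1\right) + 5 \cdot 4} = \frac{1}{8} \left(-37\right) + \frac{7}{-2 + 5 \cdot 3 + 20} = - \frac{37}{8} + \frac{7}{-2 + 15 + 20} = - \frac{37}{8} + \frac{7}{33} = - \frac{1165}{264}$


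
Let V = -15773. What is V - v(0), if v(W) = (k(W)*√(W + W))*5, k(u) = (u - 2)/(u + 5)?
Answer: -15773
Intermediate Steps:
k(u) = (-2 + u)/(5 + u)
v(W) = 5*√2*√W*(-2 + W)/(5 + W) (v(W) = (((-2 + W)/(5 + W))*√(W + W))*5 = (((-2 + W)/(5 + W))*√(2*W))*5 = (((-2 + W)/(5 + W))*(√2*√W))*5 = (√2*√W*(-2 + W)/(5 + W))*5 = 5*√2*√W*(-2 + W)/(5 + W))
V - v(0) = -15773 - 5*√2*√0*(-2 + 0)/(5 + 0) = -15773 - 5*√2*0*(-2)/5 = -15773 - 1*0 = -15773 + 0 = -15773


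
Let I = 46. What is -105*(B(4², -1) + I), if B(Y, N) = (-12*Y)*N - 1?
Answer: -24885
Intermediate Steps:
B(Y, N) = -1 - 12*N*Y (B(Y, N) = -12*N*Y - 1 = -1 - 12*N*Y)
-105*(B(4², -1) + I) = -105*((-1 - 12*(-1)*4²) + 46) = -105*((-1 - 12*(-1)*16) + 46) = -105*((-1 + 192) + 46) = -105*(191 + 46) = -105*237 = -24885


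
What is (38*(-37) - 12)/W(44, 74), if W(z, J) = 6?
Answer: -709/3 ≈ -236.33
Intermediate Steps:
(38*(-37) - 12)/W(44, 74) = (38*(-37) - 12)/6 = (-1406 - 12)*(⅙) = -1418*⅙ = -709/3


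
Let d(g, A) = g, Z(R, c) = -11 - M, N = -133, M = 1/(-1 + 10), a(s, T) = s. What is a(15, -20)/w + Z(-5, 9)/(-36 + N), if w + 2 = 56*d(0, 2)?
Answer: -22615/3042 ≈ -7.4342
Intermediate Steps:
M = ⅑ (M = 1/9 = ⅑ ≈ 0.11111)
Z(R, c) = -100/9 (Z(R, c) = -11 - 1*⅑ = -11 - ⅑ = -100/9)
w = -2 (w = -2 + 56*0 = -2 + 0 = -2)
a(15, -20)/w + Z(-5, 9)/(-36 + N) = 15/(-2) - 100/(9*(-36 - 133)) = 15*(-½) - 100/9/(-169) = -15/2 - 100/9*(-1/169) = -15/2 + 100/1521 = -22615/3042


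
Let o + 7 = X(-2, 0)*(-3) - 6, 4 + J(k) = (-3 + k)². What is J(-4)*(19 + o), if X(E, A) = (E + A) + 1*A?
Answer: 540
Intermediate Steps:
J(k) = -4 + (-3 + k)²
X(E, A) = E + 2*A (X(E, A) = (A + E) + A = E + 2*A)
o = -7 (o = -7 + ((-2 + 2*0)*(-3) - 6) = -7 + ((-2 + 0)*(-3) - 6) = -7 + (-2*(-3) - 6) = -7 + (6 - 6) = -7 + 0 = -7)
J(-4)*(19 + o) = (-4 + (-3 - 4)²)*(19 - 7) = (-4 + (-7)²)*12 = (-4 + 49)*12 = 45*12 = 540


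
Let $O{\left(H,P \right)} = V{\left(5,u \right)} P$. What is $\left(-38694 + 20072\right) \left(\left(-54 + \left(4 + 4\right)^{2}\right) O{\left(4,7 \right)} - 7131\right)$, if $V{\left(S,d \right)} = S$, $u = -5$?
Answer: $126275782$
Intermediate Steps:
$O{\left(H,P \right)} = 5 P$
$\left(-38694 + 20072\right) \left(\left(-54 + \left(4 + 4\right)^{2}\right) O{\left(4,7 \right)} - 7131\right) = \left(-38694 + 20072\right) \left(\left(-54 + \left(4 + 4\right)^{2}\right) 5 \cdot 7 - 7131\right) = - 18622 \left(\left(-54 + 8^{2}\right) 35 - 7131\right) = - 18622 \left(\left(-54 + 64\right) 35 - 7131\right) = - 18622 \left(10 \cdot 35 - 7131\right) = - 18622 \left(350 - 7131\right) = \left(-18622\right) \left(-6781\right) = 126275782$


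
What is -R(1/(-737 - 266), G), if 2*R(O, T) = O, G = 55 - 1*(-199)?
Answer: 1/2006 ≈ 0.00049850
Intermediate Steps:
G = 254 (G = 55 + 199 = 254)
R(O, T) = O/2
-R(1/(-737 - 266), G) = -1/(2*(-737 - 266)) = -1/(2*(-1003)) = -(-1)/(2*1003) = -1*(-1/2006) = 1/2006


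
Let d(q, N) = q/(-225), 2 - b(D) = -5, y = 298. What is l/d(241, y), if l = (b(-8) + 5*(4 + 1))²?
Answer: -230400/241 ≈ -956.02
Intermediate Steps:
b(D) = 7 (b(D) = 2 - 1*(-5) = 2 + 5 = 7)
d(q, N) = -q/225 (d(q, N) = q*(-1/225) = -q/225)
l = 1024 (l = (7 + 5*(4 + 1))² = (7 + 5*5)² = (7 + 25)² = 32² = 1024)
l/d(241, y) = 1024/((-1/225*241)) = 1024/(-241/225) = 1024*(-225/241) = -230400/241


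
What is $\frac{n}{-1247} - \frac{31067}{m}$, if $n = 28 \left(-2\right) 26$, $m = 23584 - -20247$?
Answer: $\frac{25077387}{54657257} \approx 0.45881$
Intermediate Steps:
$m = 43831$ ($m = 23584 + 20247 = 43831$)
$n = -1456$ ($n = \left(-56\right) 26 = -1456$)
$\frac{n}{-1247} - \frac{31067}{m} = - \frac{1456}{-1247} - \frac{31067}{43831} = \left(-1456\right) \left(- \frac{1}{1247}\right) - \frac{31067}{43831} = \frac{1456}{1247} - \frac{31067}{43831} = \frac{25077387}{54657257}$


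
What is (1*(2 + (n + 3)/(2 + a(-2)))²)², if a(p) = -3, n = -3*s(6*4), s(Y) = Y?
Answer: 25411681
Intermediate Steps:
n = -72 (n = -18*4 = -3*24 = -72)
(1*(2 + (n + 3)/(2 + a(-2)))²)² = (1*(2 + (-72 + 3)/(2 - 3))²)² = (1*(2 - 69/(-1))²)² = (1*(2 - 69*(-1))²)² = (1*(2 + 69)²)² = (1*71²)² = (1*5041)² = 5041² = 25411681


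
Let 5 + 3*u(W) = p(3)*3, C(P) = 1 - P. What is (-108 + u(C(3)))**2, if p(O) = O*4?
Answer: 85849/9 ≈ 9538.8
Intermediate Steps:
p(O) = 4*O
u(W) = 31/3 (u(W) = -5/3 + ((4*3)*3)/3 = -5/3 + (12*3)/3 = -5/3 + (1/3)*36 = -5/3 + 12 = 31/3)
(-108 + u(C(3)))**2 = (-108 + 31/3)**2 = (-293/3)**2 = 85849/9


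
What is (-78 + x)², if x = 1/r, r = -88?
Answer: 47128225/7744 ≈ 6085.8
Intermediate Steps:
x = -1/88 (x = 1/(-88) = -1/88 ≈ -0.011364)
(-78 + x)² = (-78 - 1/88)² = (-6865/88)² = 47128225/7744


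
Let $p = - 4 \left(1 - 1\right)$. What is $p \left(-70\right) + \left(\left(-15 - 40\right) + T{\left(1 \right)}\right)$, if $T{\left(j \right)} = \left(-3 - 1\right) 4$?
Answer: $-71$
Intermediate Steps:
$T{\left(j \right)} = -16$ ($T{\left(j \right)} = \left(-4\right) 4 = -16$)
$p = 0$ ($p = \left(-4\right) 0 = 0$)
$p \left(-70\right) + \left(\left(-15 - 40\right) + T{\left(1 \right)}\right) = 0 \left(-70\right) - 71 = 0 - 71 = -71$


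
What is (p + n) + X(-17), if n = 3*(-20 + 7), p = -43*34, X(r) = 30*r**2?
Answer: 7169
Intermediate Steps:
p = -1462
n = -39 (n = 3*(-13) = -39)
(p + n) + X(-17) = (-1462 - 39) + 30*(-17)**2 = -1501 + 30*289 = -1501 + 8670 = 7169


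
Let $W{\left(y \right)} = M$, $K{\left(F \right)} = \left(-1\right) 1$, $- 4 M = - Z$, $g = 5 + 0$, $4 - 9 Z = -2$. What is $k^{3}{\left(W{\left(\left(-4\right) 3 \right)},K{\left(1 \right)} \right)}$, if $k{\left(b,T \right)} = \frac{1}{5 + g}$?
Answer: $\frac{1}{1000} \approx 0.001$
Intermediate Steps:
$Z = \frac{2}{3}$ ($Z = \frac{4}{9} - - \frac{2}{9} = \frac{4}{9} + \frac{2}{9} = \frac{2}{3} \approx 0.66667$)
$g = 5$
$M = \frac{1}{6}$ ($M = - \frac{\left(-1\right) \frac{2}{3}}{4} = \left(- \frac{1}{4}\right) \left(- \frac{2}{3}\right) = \frac{1}{6} \approx 0.16667$)
$K{\left(F \right)} = -1$
$W{\left(y \right)} = \frac{1}{6}$
$k{\left(b,T \right)} = \frac{1}{10}$ ($k{\left(b,T \right)} = \frac{1}{5 + 5} = \frac{1}{10}$)
$k^{3}{\left(W{\left(\left(-4\right) 3 \right)},K{\left(1 \right)} \right)} = \left(\frac{1}{10}\right)^{3} = \frac{1}{1000}$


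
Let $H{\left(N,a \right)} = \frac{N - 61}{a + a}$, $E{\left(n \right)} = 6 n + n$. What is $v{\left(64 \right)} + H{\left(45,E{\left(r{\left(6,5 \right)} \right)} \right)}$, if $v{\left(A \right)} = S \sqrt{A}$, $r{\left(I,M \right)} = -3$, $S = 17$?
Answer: $\frac{2864}{21} \approx 136.38$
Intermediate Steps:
$v{\left(A \right)} = 17 \sqrt{A}$
$E{\left(n \right)} = 7 n$
$H{\left(N,a \right)} = \frac{-61 + N}{2 a}$
$v{\left(64 \right)} + H{\left(45,E{\left(r{\left(6,5 \right)} \right)} \right)} = 17 \sqrt{64} + \frac{-61 + 45}{2 \cdot 7 \left(-3\right)} = 17 \cdot 8 + \frac{1}{2} \frac{1}{-21} \left(-16\right) = 136 + \frac{1}{2} \left(- \frac{1}{21}\right) \left(-16\right) = 136 + \frac{8}{21} = \frac{2864}{21}$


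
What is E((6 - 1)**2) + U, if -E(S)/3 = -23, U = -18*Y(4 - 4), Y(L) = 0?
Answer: 69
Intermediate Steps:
U = 0 (U = -18*0 = 0)
E(S) = 69 (E(S) = -3*(-23) = 69)
E((6 - 1)**2) + U = 69 + 0 = 69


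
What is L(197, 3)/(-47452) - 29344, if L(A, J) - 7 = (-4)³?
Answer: -1392431431/47452 ≈ -29344.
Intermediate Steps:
L(A, J) = -57 (L(A, J) = 7 + (-4)³ = 7 - 64 = -57)
L(197, 3)/(-47452) - 29344 = -57/(-47452) - 29344 = -57*(-1/47452) - 29344 = 57/47452 - 29344 = -1392431431/47452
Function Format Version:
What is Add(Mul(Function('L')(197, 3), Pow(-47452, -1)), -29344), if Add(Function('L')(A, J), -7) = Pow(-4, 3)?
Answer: Rational(-1392431431, 47452) ≈ -29344.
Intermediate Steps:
Function('L')(A, J) = -57 (Function('L')(A, J) = Add(7, Pow(-4, 3)) = Add(7, -64) = -57)
Add(Mul(Function('L')(197, 3), Pow(-47452, -1)), -29344) = Add(Mul(-57, Pow(-47452, -1)), -29344) = Add(Mul(-57, Rational(-1, 47452)), -29344) = Add(Rational(57, 47452), -29344) = Rational(-1392431431, 47452)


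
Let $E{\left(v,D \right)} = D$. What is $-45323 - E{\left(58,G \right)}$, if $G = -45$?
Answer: $-45278$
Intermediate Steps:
$-45323 - E{\left(58,G \right)} = -45323 - -45 = -45323 + 45 = -45278$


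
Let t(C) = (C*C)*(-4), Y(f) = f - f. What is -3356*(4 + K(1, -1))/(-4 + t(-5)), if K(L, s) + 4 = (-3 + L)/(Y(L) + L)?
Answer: -839/13 ≈ -64.538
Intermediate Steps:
Y(f) = 0
t(C) = -4*C² (t(C) = C²*(-4) = -4*C²)
K(L, s) = -4 + (-3 + L)/L (K(L, s) = -4 + (-3 + L)/(0 + L) = -4 + (-3 + L)/L)
-3356*(4 + K(1, -1))/(-4 + t(-5)) = -3356*(4 + (-3 - 3/1))/(-4 - 4*(-5)²) = -3356*(4 + (-3 - 3*1))/(-4 - 4*25) = -3356*(4 + (-3 - 3))/(-4 - 100) = -3356*(4 - 6)/(-104) = -(-6712)*(-1)/104 = -3356*1/52 = -839/13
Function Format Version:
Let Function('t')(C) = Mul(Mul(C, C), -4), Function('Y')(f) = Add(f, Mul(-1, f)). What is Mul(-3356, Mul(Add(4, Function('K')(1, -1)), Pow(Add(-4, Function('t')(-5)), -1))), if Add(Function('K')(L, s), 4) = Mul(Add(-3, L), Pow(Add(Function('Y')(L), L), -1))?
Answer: Rational(-839, 13) ≈ -64.538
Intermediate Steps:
Function('Y')(f) = 0
Function('t')(C) = Mul(-4, Pow(C, 2)) (Function('t')(C) = Mul(Pow(C, 2), -4) = Mul(-4, Pow(C, 2)))
Function('K')(L, s) = Add(-4, Mul(Pow(L, -1), Add(-3, L))) (Function('K')(L, s) = Add(-4, Mul(Add(-3, L), Pow(Add(0, L), -1))) = Add(-4, Mul(Add(-3, L), Pow(L, -1))) = Add(-4, Mul(Pow(L, -1), Add(-3, L))))
Mul(-3356, Mul(Add(4, Function('K')(1, -1)), Pow(Add(-4, Function('t')(-5)), -1))) = Mul(-3356, Mul(Add(4, Add(-3, Mul(-3, Pow(1, -1)))), Pow(Add(-4, Mul(-4, Pow(-5, 2))), -1))) = Mul(-3356, Mul(Add(4, Add(-3, Mul(-3, 1))), Pow(Add(-4, Mul(-4, 25)), -1))) = Mul(-3356, Mul(Add(4, Add(-3, -3)), Pow(Add(-4, -100), -1))) = Mul(-3356, Mul(Add(4, -6), Pow(-104, -1))) = Mul(-3356, Mul(-2, Rational(-1, 104))) = Mul(-3356, Rational(1, 52)) = Rational(-839, 13)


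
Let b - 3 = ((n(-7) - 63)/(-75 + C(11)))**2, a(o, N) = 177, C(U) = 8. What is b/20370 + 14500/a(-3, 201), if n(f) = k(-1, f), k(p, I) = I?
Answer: 147321859551/1798338290 ≈ 81.921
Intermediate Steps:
n(f) = f
b = 18367/4489 (b = 3 + ((-7 - 63)/(-75 + 8))**2 = 3 + (-70/(-67))**2 = 3 + (-70*(-1/67))**2 = 3 + (70/67)**2 = 3 + 4900/4489 = 18367/4489 ≈ 4.0916)
b/20370 + 14500/a(-3, 201) = (18367/4489)/20370 + 14500/177 = (18367/4489)*(1/20370) + 14500*(1/177) = 18367/91440930 + 14500/177 = 147321859551/1798338290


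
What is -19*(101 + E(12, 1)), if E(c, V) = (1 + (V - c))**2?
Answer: -3819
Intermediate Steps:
E(c, V) = (1 + V - c)**2
-19*(101 + E(12, 1)) = -19*(101 + (1 + 1 - 1*12)**2) = -19*(101 + (1 + 1 - 12)**2) = -19*(101 + (-10)**2) = -19*(101 + 100) = -19*201 = -3819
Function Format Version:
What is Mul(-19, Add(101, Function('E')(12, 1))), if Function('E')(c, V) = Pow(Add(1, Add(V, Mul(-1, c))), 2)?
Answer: -3819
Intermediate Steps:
Function('E')(c, V) = Pow(Add(1, V, Mul(-1, c)), 2)
Mul(-19, Add(101, Function('E')(12, 1))) = Mul(-19, Add(101, Pow(Add(1, 1, Mul(-1, 12)), 2))) = Mul(-19, Add(101, Pow(Add(1, 1, -12), 2))) = Mul(-19, Add(101, Pow(-10, 2))) = Mul(-19, Add(101, 100)) = Mul(-19, 201) = -3819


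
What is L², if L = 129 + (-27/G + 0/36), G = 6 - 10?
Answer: 294849/16 ≈ 18428.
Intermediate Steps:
G = -4
L = 543/4 (L = 129 + (-27/(-4) + 0/36) = 129 + (-27*(-¼) + 0*(1/36)) = 129 + (27/4 + 0) = 129 + 27/4 = 543/4 ≈ 135.75)
L² = (543/4)² = 294849/16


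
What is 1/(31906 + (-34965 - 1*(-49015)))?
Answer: 1/45956 ≈ 2.1760e-5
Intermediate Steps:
1/(31906 + (-34965 - 1*(-49015))) = 1/(31906 + (-34965 + 49015)) = 1/(31906 + 14050) = 1/45956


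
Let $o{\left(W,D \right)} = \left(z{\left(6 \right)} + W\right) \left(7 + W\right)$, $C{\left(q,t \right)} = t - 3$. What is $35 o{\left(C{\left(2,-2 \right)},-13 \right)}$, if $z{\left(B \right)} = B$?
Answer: $70$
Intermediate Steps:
$C{\left(q,t \right)} = -3 + t$ ($C{\left(q,t \right)} = t - 3 = -3 + t$)
$o{\left(W,D \right)} = \left(6 + W\right) \left(7 + W\right)$
$35 o{\left(C{\left(2,-2 \right)},-13 \right)} = 35 \left(42 + \left(-3 - 2\right)^{2} + 13 \left(-3 - 2\right)\right) = 35 \left(42 + \left(-5\right)^{2} + 13 \left(-5\right)\right) = 35 \left(42 + 25 - 65\right) = 35 \cdot 2 = 70$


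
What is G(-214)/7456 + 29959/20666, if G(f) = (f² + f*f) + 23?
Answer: 1058344947/77042848 ≈ 13.737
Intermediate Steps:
G(f) = 23 + 2*f² (G(f) = (f² + f²) + 23 = 2*f² + 23 = 23 + 2*f²)
G(-214)/7456 + 29959/20666 = (23 + 2*(-214)²)/7456 + 29959/20666 = (23 + 2*45796)*(1/7456) + 29959*(1/20666) = (23 + 91592)*(1/7456) + 29959/20666 = 91615*(1/7456) + 29959/20666 = 91615/7456 + 29959/20666 = 1058344947/77042848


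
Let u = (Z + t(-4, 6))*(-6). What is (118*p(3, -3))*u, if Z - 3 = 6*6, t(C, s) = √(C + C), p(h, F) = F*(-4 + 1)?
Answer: -248508 - 12744*I*√2 ≈ -2.4851e+5 - 18023.0*I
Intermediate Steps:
p(h, F) = -3*F (p(h, F) = F*(-3) = -3*F)
t(C, s) = √2*√C (t(C, s) = √(2*C) = √2*√C)
Z = 39 (Z = 3 + 6*6 = 3 + 36 = 39)
u = -234 - 12*I*√2 (u = (39 + √2*√(-4))*(-6) = (39 + √2*(2*I))*(-6) = (39 + 2*I*√2)*(-6) = -234 - 12*I*√2 ≈ -234.0 - 16.971*I)
(118*p(3, -3))*u = (118*(-3*(-3)))*(-234 - 12*I*√2) = (118*9)*(-234 - 12*I*√2) = 1062*(-234 - 12*I*√2) = -248508 - 12744*I*√2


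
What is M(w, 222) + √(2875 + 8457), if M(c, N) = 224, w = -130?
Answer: 224 + 2*√2833 ≈ 330.45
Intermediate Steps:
M(w, 222) + √(2875 + 8457) = 224 + √(2875 + 8457) = 224 + √11332 = 224 + 2*√2833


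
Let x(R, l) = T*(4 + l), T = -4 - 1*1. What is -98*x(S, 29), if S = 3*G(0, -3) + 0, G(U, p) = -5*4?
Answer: 16170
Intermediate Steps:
G(U, p) = -20
S = -60 (S = 3*(-20) + 0 = -60 + 0 = -60)
T = -5 (T = -4 - 1 = -5)
x(R, l) = -20 - 5*l (x(R, l) = -5*(4 + l) = -20 - 5*l)
-98*x(S, 29) = -98*(-20 - 5*29) = -98*(-20 - 145) = -98*(-165) = 16170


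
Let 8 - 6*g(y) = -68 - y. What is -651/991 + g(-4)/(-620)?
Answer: -103878/153605 ≈ -0.67627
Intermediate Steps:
g(y) = 38/3 + y/6 (g(y) = 4/3 - (-68 - y)/6 = 4/3 + (34/3 + y/6) = 38/3 + y/6)
-651/991 + g(-4)/(-620) = -651/991 + (38/3 + (1/6)*(-4))/(-620) = -651*1/991 + (38/3 - 2/3)*(-1/620) = -651/991 + 12*(-1/620) = -651/991 - 3/155 = -103878/153605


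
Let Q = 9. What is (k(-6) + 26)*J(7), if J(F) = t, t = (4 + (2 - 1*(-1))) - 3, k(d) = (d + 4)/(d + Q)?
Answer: 304/3 ≈ 101.33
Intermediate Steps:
k(d) = (4 + d)/(9 + d) (k(d) = (d + 4)/(d + 9) = (4 + d)/(9 + d))
t = 4 (t = (4 + (2 + 1)) - 3 = (4 + 3) - 3 = 7 - 3 = 4)
J(F) = 4
(k(-6) + 26)*J(7) = ((4 - 6)/(9 - 6) + 26)*4 = (-2/3 + 26)*4 = ((⅓)*(-2) + 26)*4 = (-⅔ + 26)*4 = (76/3)*4 = 304/3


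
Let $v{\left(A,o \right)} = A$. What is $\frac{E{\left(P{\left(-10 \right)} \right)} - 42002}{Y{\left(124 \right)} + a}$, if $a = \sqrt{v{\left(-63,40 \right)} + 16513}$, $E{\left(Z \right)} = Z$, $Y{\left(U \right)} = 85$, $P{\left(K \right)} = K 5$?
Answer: $\frac{714884}{1845} - \frac{42052 \sqrt{658}}{1845} \approx -197.19$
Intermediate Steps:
$P{\left(K \right)} = 5 K$
$a = 5 \sqrt{658}$ ($a = \sqrt{-63 + 16513} = \sqrt{16450} = 5 \sqrt{658} \approx 128.26$)
$\frac{E{\left(P{\left(-10 \right)} \right)} - 42002}{Y{\left(124 \right)} + a} = \frac{5 \left(-10\right) - 42002}{85 + 5 \sqrt{658}} = \frac{-50 - 42002}{85 + 5 \sqrt{658}} = - \frac{42052}{85 + 5 \sqrt{658}}$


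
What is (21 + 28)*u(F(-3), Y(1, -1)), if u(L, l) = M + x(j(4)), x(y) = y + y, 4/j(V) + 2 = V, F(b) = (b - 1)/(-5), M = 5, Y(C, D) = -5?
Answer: 441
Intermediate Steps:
F(b) = 1/5 - b/5 (F(b) = (-1 + b)*(-1/5) = 1/5 - b/5)
j(V) = 4/(-2 + V)
x(y) = 2*y
u(L, l) = 9 (u(L, l) = 5 + 2*(4/(-2 + 4)) = 5 + 2*(4/2) = 5 + 2*(4*(1/2)) = 5 + 2*2 = 5 + 4 = 9)
(21 + 28)*u(F(-3), Y(1, -1)) = (21 + 28)*9 = 49*9 = 441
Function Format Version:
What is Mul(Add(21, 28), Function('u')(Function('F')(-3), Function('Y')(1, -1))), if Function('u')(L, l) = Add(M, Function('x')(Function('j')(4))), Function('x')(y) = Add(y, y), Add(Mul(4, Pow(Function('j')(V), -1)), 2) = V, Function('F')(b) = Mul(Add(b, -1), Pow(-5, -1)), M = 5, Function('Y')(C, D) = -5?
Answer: 441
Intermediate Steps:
Function('F')(b) = Add(Rational(1, 5), Mul(Rational(-1, 5), b)) (Function('F')(b) = Mul(Add(-1, b), Rational(-1, 5)) = Add(Rational(1, 5), Mul(Rational(-1, 5), b)))
Function('j')(V) = Mul(4, Pow(Add(-2, V), -1))
Function('x')(y) = Mul(2, y)
Function('u')(L, l) = 9 (Function('u')(L, l) = Add(5, Mul(2, Mul(4, Pow(Add(-2, 4), -1)))) = Add(5, Mul(2, Mul(4, Pow(2, -1)))) = Add(5, Mul(2, Mul(4, Rational(1, 2)))) = Add(5, Mul(2, 2)) = Add(5, 4) = 9)
Mul(Add(21, 28), Function('u')(Function('F')(-3), Function('Y')(1, -1))) = Mul(Add(21, 28), 9) = Mul(49, 9) = 441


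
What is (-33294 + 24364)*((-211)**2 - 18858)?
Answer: -229170590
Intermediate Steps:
(-33294 + 24364)*((-211)**2 - 18858) = -8930*(44521 - 18858) = -8930*25663 = -229170590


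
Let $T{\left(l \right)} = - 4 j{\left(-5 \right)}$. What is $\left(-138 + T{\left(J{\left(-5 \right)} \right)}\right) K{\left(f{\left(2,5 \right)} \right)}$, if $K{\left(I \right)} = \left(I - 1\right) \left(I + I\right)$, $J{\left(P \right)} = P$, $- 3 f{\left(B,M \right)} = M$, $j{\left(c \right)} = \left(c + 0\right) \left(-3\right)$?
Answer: $-1760$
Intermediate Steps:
$j{\left(c \right)} = - 3 c$ ($j{\left(c \right)} = c \left(-3\right) = - 3 c$)
$f{\left(B,M \right)} = - \frac{M}{3}$
$K{\left(I \right)} = 2 I \left(-1 + I\right)$ ($K{\left(I \right)} = \left(-1 + I\right) 2 I = 2 I \left(-1 + I\right)$)
$T{\left(l \right)} = -60$ ($T{\left(l \right)} = - 4 \left(\left(-3\right) \left(-5\right)\right) = \left(-4\right) 15 = -60$)
$\left(-138 + T{\left(J{\left(-5 \right)} \right)}\right) K{\left(f{\left(2,5 \right)} \right)} = \left(-138 - 60\right) 2 \left(\left(- \frac{1}{3}\right) 5\right) \left(-1 - \frac{5}{3}\right) = - 198 \cdot 2 \left(- \frac{5}{3}\right) \left(-1 - \frac{5}{3}\right) = - 198 \cdot 2 \left(- \frac{5}{3}\right) \left(- \frac{8}{3}\right) = \left(-198\right) \frac{80}{9} = -1760$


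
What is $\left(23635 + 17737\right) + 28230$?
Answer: $69602$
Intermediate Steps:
$\left(23635 + 17737\right) + 28230 = 41372 + 28230 = 69602$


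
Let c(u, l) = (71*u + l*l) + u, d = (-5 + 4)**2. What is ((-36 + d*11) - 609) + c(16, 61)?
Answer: 4239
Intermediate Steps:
d = 1 (d = (-1)**2 = 1)
c(u, l) = l**2 + 72*u (c(u, l) = (71*u + l**2) + u = (l**2 + 71*u) + u = l**2 + 72*u)
((-36 + d*11) - 609) + c(16, 61) = ((-36 + 1*11) - 609) + (61**2 + 72*16) = ((-36 + 11) - 609) + (3721 + 1152) = (-25 - 609) + 4873 = -634 + 4873 = 4239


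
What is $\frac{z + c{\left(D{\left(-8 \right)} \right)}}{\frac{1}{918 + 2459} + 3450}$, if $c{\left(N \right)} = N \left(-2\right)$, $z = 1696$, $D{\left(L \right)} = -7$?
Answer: $\frac{5774670}{11650651} \approx 0.49565$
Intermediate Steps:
$c{\left(N \right)} = - 2 N$
$\frac{z + c{\left(D{\left(-8 \right)} \right)}}{\frac{1}{918 + 2459} + 3450} = \frac{1696 - -14}{\frac{1}{918 + 2459} + 3450} = \frac{1696 + 14}{\frac{1}{3377} + 3450} = \frac{1710}{\frac{1}{3377} + 3450} = \frac{1710}{\frac{11650651}{3377}} = 1710 \cdot \frac{3377}{11650651} = \frac{5774670}{11650651}$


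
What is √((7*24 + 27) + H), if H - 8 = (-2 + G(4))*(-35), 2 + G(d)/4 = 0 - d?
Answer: √1113 ≈ 33.362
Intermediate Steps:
G(d) = -8 - 4*d (G(d) = -8 + 4*(0 - d) = -8 + 4*(-d) = -8 - 4*d)
H = 918 (H = 8 + (-2 + (-8 - 4*4))*(-35) = 8 + (-2 + (-8 - 16))*(-35) = 8 + (-2 - 24)*(-35) = 8 - 26*(-35) = 8 + 910 = 918)
√((7*24 + 27) + H) = √((7*24 + 27) + 918) = √((168 + 27) + 918) = √(195 + 918) = √1113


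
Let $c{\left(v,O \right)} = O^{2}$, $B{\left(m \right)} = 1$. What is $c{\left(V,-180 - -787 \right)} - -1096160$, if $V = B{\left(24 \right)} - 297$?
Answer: $1464609$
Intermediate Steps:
$V = -296$ ($V = 1 - 297 = -296$)
$c{\left(V,-180 - -787 \right)} - -1096160 = \left(-180 - -787\right)^{2} - -1096160 = \left(-180 + 787\right)^{2} + 1096160 = 607^{2} + 1096160 = 368449 + 1096160 = 1464609$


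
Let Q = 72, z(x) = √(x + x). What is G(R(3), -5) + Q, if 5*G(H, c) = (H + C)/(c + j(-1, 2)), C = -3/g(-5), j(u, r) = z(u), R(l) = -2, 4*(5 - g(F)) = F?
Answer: 48662/675 + 62*I*√2/3375 ≈ 72.092 + 0.02598*I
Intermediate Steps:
g(F) = 5 - F/4
z(x) = √2*√x (z(x) = √(2*x) = √2*√x)
j(u, r) = √2*√u
C = -12/25 (C = -3/(5 - ¼*(-5)) = -3/(5 + 5/4) = -3/25/4 = -3*4/25 = -12/25 ≈ -0.48000)
G(H, c) = (-12/25 + H)/(5*(c + I*√2)) (G(H, c) = ((H - 12/25)/(c + √2*√(-1)))/5 = ((-12/25 + H)/(c + √2*I))/5 = ((-12/25 + H)/(c + I*√2))/5 = (-12/25 + H)/(5*(c + I*√2)))
G(R(3), -5) + Q = (-12/125 + (⅕)*(-2))/(-5 + I*√2) + 72 = (-12/125 - ⅖)/(-5 + I*√2) + 72 = -62/125/(-5 + I*√2) + 72 = -62/(125*(-5 + I*√2)) + 72 = 72 - 62/(125*(-5 + I*√2))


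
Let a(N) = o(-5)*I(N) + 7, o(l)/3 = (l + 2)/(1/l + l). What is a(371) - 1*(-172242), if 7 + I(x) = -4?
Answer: 4477979/26 ≈ 1.7223e+5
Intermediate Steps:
I(x) = -11 (I(x) = -7 - 4 = -11)
o(l) = 3*(2 + l)/(l + 1/l) (o(l) = 3*((l + 2)/(1/l + l)) = 3*((2 + l)/(1/l + l)) = 3*((2 + l)/(l + 1/l)) = 3*(2 + l)/(l + 1/l))
a(N) = -313/26 (a(N) = (3*(-5)*(2 - 5)/(1 + (-5)²))*(-11) + 7 = (3*(-5)*(-3)/(1 + 25))*(-11) + 7 = (3*(-5)*(-3)/26)*(-11) + 7 = (3*(-5)*(1/26)*(-3))*(-11) + 7 = (45/26)*(-11) + 7 = -495/26 + 7 = -313/26)
a(371) - 1*(-172242) = -313/26 - 1*(-172242) = -313/26 + 172242 = 4477979/26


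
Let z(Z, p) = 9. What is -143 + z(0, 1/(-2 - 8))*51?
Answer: 316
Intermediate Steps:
-143 + z(0, 1/(-2 - 8))*51 = -143 + 9*51 = -143 + 459 = 316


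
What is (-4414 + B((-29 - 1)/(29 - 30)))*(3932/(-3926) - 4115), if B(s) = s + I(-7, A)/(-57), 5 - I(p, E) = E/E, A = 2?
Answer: 673018380404/37297 ≈ 1.8045e+7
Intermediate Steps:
I(p, E) = 4 (I(p, E) = 5 - E/E = 5 - 1*1 = 5 - 1 = 4)
B(s) = -4/57 + s (B(s) = s + 4/(-57) = s + 4*(-1/57) = s - 4/57 = -4/57 + s)
(-4414 + B((-29 - 1)/(29 - 30)))*(3932/(-3926) - 4115) = (-4414 + (-4/57 + (-29 - 1)/(29 - 30)))*(3932/(-3926) - 4115) = (-4414 + (-4/57 - 30/(-1)))*(3932*(-1/3926) - 4115) = (-4414 + (-4/57 - 30*(-1)))*(-1966/1963 - 4115) = (-4414 + (-4/57 + 30))*(-8079711/1963) = (-4414 + 1706/57)*(-8079711/1963) = -249892/57*(-8079711/1963) = 673018380404/37297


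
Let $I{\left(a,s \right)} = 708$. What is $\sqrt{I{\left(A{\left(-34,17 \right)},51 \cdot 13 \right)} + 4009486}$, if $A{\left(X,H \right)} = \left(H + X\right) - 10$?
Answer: $\sqrt{4010194} \approx 2002.5$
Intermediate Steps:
$A{\left(X,H \right)} = -10 + H + X$
$\sqrt{I{\left(A{\left(-34,17 \right)},51 \cdot 13 \right)} + 4009486} = \sqrt{708 + 4009486} = \sqrt{4010194}$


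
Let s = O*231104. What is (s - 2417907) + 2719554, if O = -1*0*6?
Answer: 301647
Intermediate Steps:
O = 0 (O = 0*6 = 0)
s = 0 (s = 0*231104 = 0)
(s - 2417907) + 2719554 = (0 - 2417907) + 2719554 = -2417907 + 2719554 = 301647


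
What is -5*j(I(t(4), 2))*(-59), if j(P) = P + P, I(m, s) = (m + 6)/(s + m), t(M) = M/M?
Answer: 4130/3 ≈ 1376.7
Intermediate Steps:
t(M) = 1
I(m, s) = (6 + m)/(m + s)
j(P) = 2*P
-5*j(I(t(4), 2))*(-59) = -10*(6 + 1)/(1 + 2)*(-59) = -10*7/3*(-59) = -5*14/3*(-59) = -70/3*(-59) = 4130/3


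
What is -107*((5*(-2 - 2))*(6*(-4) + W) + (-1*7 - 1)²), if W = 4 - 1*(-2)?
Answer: -45368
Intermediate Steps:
W = 6 (W = 4 + 2 = 6)
-107*((5*(-2 - 2))*(6*(-4) + W) + (-1*7 - 1)²) = -107*((5*(-2 - 2))*(6*(-4) + 6) + (-1*7 - 1)²) = -107*((5*(-4))*(-24 + 6) + (-7 - 1)²) = -107*(-20*(-18) + (-8)²) = -107*(360 + 64) = -107*424 = -45368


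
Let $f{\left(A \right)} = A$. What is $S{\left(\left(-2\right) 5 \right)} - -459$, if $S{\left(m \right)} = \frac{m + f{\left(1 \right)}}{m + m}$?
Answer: $\frac{9189}{20} \approx 459.45$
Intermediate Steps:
$S{\left(m \right)} = \frac{1 + m}{2 m}$ ($S{\left(m \right)} = \frac{m + 1}{m + m} = \frac{1 + m}{2 m}$)
$S{\left(\left(-2\right) 5 \right)} - -459 = \frac{1 - 10}{2 \left(\left(-2\right) 5\right)} - -459 = \frac{1 - 10}{2 \left(-10\right)} + 459 = \frac{1}{2} \left(- \frac{1}{10}\right) \left(-9\right) + 459 = \frac{9}{20} + 459 = \frac{9189}{20}$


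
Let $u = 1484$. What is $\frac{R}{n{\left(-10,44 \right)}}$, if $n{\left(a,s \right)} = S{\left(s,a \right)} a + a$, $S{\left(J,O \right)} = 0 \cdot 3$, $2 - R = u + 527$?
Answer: $\frac{2009}{10} \approx 200.9$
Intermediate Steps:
$R = -2009$ ($R = 2 - \left(1484 + 527\right) = 2 - 2011 = -2009$)
$S{\left(J,O \right)} = 0$
$n{\left(a,s \right)} = a$ ($n{\left(a,s \right)} = 0 a + a = 0 + a = a$)
$\frac{R}{n{\left(-10,44 \right)}} = - \frac{2009}{-10} = \left(-2009\right) \left(- \frac{1}{10}\right) = \frac{2009}{10}$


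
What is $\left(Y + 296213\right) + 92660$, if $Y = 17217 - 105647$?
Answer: $300443$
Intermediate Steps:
$Y = -88430$
$\left(Y + 296213\right) + 92660 = \left(-88430 + 296213\right) + 92660 = 207783 + 92660 = 300443$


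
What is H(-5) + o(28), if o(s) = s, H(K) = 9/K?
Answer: 131/5 ≈ 26.200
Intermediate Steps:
H(-5) + o(28) = 9/(-5) + 28 = 9*(-1/5) + 28 = -9/5 + 28 = 131/5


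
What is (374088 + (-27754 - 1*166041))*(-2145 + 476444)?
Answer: 85512789607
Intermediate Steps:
(374088 + (-27754 - 1*166041))*(-2145 + 476444) = (374088 + (-27754 - 166041))*474299 = (374088 - 193795)*474299 = 180293*474299 = 85512789607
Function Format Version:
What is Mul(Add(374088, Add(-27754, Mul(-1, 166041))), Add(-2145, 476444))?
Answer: 85512789607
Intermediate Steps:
Mul(Add(374088, Add(-27754, Mul(-1, 166041))), Add(-2145, 476444)) = Mul(Add(374088, Add(-27754, -166041)), 474299) = Mul(Add(374088, -193795), 474299) = Mul(180293, 474299) = 85512789607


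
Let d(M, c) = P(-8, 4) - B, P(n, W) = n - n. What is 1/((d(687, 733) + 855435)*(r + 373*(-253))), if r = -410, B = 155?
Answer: -1/81062583120 ≈ -1.2336e-11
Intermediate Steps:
P(n, W) = 0
d(M, c) = -155 (d(M, c) = 0 - 1*155 = 0 - 155 = -155)
1/((d(687, 733) + 855435)*(r + 373*(-253))) = 1/((-155 + 855435)*(-410 + 373*(-253))) = 1/(855280*(-410 - 94369)) = (1/855280)/(-94779) = (1/855280)*(-1/94779) = -1/81062583120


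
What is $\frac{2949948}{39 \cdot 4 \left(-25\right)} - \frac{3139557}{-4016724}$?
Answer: $- \frac{328802296057}{435145100} \approx -755.62$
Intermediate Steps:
$\frac{2949948}{39 \cdot 4 \left(-25\right)} - \frac{3139557}{-4016724} = \frac{2949948}{156 \left(-25\right)} - - \frac{1046519}{1338908} = \frac{2949948}{-3900} + \frac{1046519}{1338908} = 2949948 \left(- \frac{1}{3900}\right) + \frac{1046519}{1338908} = - \frac{245829}{325} + \frac{1046519}{1338908} = - \frac{328802296057}{435145100}$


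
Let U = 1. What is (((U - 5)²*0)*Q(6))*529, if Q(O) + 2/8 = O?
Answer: 0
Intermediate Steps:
Q(O) = -¼ + O
(((U - 5)²*0)*Q(6))*529 = (((1 - 5)²*0)*(-¼ + 6))*529 = (((-4)²*0)*(23/4))*529 = ((16*0)*(23/4))*529 = (0*(23/4))*529 = 0*529 = 0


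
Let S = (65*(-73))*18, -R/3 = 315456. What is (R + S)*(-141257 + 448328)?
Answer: -316829102238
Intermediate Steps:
R = -946368 (R = -3*315456 = -946368)
S = -85410 (S = -4745*18 = -85410)
(R + S)*(-141257 + 448328) = (-946368 - 85410)*(-141257 + 448328) = -1031778*307071 = -316829102238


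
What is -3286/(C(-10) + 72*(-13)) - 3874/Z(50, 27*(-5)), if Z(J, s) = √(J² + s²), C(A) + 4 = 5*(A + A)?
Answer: 1643/520 - 3874*√829/4145 ≈ -23.750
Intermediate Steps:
C(A) = -4 + 10*A (C(A) = -4 + 5*(A + A) = -4 + 5*(2*A) = -4 + 10*A)
-3286/(C(-10) + 72*(-13)) - 3874/Z(50, 27*(-5)) = -3286/((-4 + 10*(-10)) + 72*(-13)) - 3874/√(50² + (27*(-5))²) = -3286/((-4 - 100) - 936) - 3874/√(2500 + (-135)²) = -3286/(-104 - 936) - 3874/√(2500 + 18225) = -3286/(-1040) - 3874*√829/4145 = -3286*(-1/1040) - 3874*√829/4145 = 1643/520 - 3874*√829/4145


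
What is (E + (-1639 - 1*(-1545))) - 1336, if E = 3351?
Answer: 1921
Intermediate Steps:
(E + (-1639 - 1*(-1545))) - 1336 = (3351 + (-1639 - 1*(-1545))) - 1336 = (3351 + (-1639 + 1545)) - 1336 = (3351 - 94) - 1336 = 3257 - 1336 = 1921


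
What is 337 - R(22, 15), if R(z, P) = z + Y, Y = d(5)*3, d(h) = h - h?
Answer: 315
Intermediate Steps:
d(h) = 0
Y = 0 (Y = 0*3 = 0)
R(z, P) = z (R(z, P) = z + 0 = z)
337 - R(22, 15) = 337 - 1*22 = 337 - 22 = 315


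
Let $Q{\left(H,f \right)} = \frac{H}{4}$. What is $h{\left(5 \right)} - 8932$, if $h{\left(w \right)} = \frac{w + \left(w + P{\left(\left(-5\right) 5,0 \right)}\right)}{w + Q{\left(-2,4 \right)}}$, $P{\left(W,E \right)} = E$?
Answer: $- \frac{80368}{9} \approx -8929.8$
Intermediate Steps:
$Q{\left(H,f \right)} = \frac{H}{4}$ ($Q{\left(H,f \right)} = H \frac{1}{4} = \frac{H}{4}$)
$h{\left(w \right)} = \frac{2 w}{- \frac{1}{2} + w}$ ($h{\left(w \right)} = \frac{w + \left(w + 0\right)}{w + \frac{1}{4} \left(-2\right)} = \frac{w + w}{w - \frac{1}{2}} = \frac{2 w}{- \frac{1}{2} + w}$)
$h{\left(5 \right)} - 8932 = 4 \cdot 5 \frac{1}{-1 + 2 \cdot 5} - 8932 = 4 \cdot 5 \frac{1}{-1 + 10} - 8932 = 4 \cdot 5 \cdot \frac{1}{9} - 8932 = \frac{20}{9} - 8932 = - \frac{80368}{9}$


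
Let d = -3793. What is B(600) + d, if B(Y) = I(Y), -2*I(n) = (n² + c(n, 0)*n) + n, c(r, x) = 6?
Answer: -185893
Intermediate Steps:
I(n) = -7*n/2 - n²/2 (I(n) = -((n² + 6*n) + n)/2 = -(n² + 7*n)/2 = -7*n/2 - n²/2)
B(Y) = -Y*(7 + Y)/2
B(600) + d = -½*600*(7 + 600) - 3793 = -½*600*607 - 3793 = -182100 - 3793 = -185893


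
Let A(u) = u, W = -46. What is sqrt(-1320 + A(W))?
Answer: I*sqrt(1366) ≈ 36.959*I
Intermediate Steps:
sqrt(-1320 + A(W)) = sqrt(-1320 - 46) = sqrt(-1366) = I*sqrt(1366)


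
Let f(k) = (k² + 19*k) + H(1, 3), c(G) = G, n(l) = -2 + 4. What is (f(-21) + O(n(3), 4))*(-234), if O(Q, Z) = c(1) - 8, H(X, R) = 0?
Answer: -8190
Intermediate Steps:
n(l) = 2
f(k) = k² + 19*k (f(k) = (k² + 19*k) + 0 = k² + 19*k)
O(Q, Z) = -7 (O(Q, Z) = 1 - 8 = -7)
(f(-21) + O(n(3), 4))*(-234) = (-21*(19 - 21) - 7)*(-234) = (-21*(-2) - 7)*(-234) = (42 - 7)*(-234) = 35*(-234) = -8190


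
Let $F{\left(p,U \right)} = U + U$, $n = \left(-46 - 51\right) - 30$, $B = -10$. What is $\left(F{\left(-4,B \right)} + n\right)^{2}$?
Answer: $21609$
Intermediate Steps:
$n = -127$ ($n = -97 - 30 = -127$)
$F{\left(p,U \right)} = 2 U$
$\left(F{\left(-4,B \right)} + n\right)^{2} = \left(2 \left(-10\right) - 127\right)^{2} = \left(-20 - 127\right)^{2} = \left(-147\right)^{2} = 21609$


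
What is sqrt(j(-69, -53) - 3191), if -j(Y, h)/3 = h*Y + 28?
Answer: I*sqrt(14246) ≈ 119.36*I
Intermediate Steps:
j(Y, h) = -84 - 3*Y*h (j(Y, h) = -3*(h*Y + 28) = -3*(Y*h + 28) = -3*(28 + Y*h) = -84 - 3*Y*h)
sqrt(j(-69, -53) - 3191) = sqrt((-84 - 3*(-69)*(-53)) - 3191) = sqrt((-84 - 10971) - 3191) = sqrt(-11055 - 3191) = sqrt(-14246) = I*sqrt(14246)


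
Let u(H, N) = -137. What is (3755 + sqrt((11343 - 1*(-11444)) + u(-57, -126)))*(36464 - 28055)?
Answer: 31575795 + 42045*sqrt(906) ≈ 3.2841e+7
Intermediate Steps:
(3755 + sqrt((11343 - 1*(-11444)) + u(-57, -126)))*(36464 - 28055) = (3755 + sqrt((11343 - 1*(-11444)) - 137))*(36464 - 28055) = (3755 + sqrt((11343 + 11444) - 137))*8409 = (3755 + sqrt(22787 - 137))*8409 = (3755 + sqrt(22650))*8409 = (3755 + 5*sqrt(906))*8409 = 31575795 + 42045*sqrt(906)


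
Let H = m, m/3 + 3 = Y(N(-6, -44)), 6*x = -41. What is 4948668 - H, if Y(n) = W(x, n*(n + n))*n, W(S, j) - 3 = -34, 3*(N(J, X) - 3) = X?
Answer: 4947592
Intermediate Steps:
x = -41/6 (x = (⅙)*(-41) = -41/6 ≈ -6.8333)
N(J, X) = 3 + X/3
W(S, j) = -31 (W(S, j) = 3 - 34 = -31)
Y(n) = -31*n
m = 1076 (m = -9 + 3*(-31*(3 + (⅓)*(-44))) = -9 + 3*(-31*(3 - 44/3)) = -9 + 3*(-31*(-35/3)) = -9 + 3*(1085/3) = -9 + 1085 = 1076)
H = 1076
4948668 - H = 4948668 - 1*1076 = 4948668 - 1076 = 4947592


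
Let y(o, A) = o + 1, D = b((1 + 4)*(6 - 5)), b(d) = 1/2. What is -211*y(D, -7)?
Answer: -633/2 ≈ -316.50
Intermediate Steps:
b(d) = ½
D = ½ ≈ 0.50000
y(o, A) = 1 + o
-211*y(D, -7) = -211*(1 + ½) = -211*3/2 = -633/2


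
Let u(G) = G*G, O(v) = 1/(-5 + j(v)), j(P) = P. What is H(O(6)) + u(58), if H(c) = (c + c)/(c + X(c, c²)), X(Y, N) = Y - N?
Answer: 3366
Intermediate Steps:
O(v) = 1/(-5 + v)
u(G) = G²
H(c) = 2*c/(-c² + 2*c) (H(c) = (c + c)/(c + (c - c²)) = (2*c)/(-c² + 2*c) = 2*c/(-c² + 2*c))
H(O(6)) + u(58) = -2/(-2 + 1/(-5 + 6)) + 58² = -2/(-2 + 1/1) + 3364 = -2/(-2 + 1) + 3364 = -2/(-1) + 3364 = -2*(-1) + 3364 = 2 + 3364 = 3366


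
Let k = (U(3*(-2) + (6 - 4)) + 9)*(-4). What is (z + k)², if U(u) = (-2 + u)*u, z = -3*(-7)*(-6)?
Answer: 66564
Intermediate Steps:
z = -126 (z = 21*(-6) = -126)
U(u) = u*(-2 + u)
k = -132 (k = ((3*(-2) + (6 - 4))*(-2 + (3*(-2) + (6 - 4))) + 9)*(-4) = ((-6 + 2)*(-2 + (-6 + 2)) + 9)*(-4) = (-4*(-2 - 4) + 9)*(-4) = (-4*(-6) + 9)*(-4) = (24 + 9)*(-4) = 33*(-4) = -132)
(z + k)² = (-126 - 132)² = (-258)² = 66564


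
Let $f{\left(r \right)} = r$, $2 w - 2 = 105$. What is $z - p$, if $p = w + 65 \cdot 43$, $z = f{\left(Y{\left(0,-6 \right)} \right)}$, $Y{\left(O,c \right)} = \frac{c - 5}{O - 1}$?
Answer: $- \frac{5675}{2} \approx -2837.5$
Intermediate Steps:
$Y{\left(O,c \right)} = \frac{-5 + c}{-1 + O}$ ($Y{\left(O,c \right)} = \frac{-5 + c}{O + \left(-1 + 0\right)} = \frac{-5 + c}{O - 1} = \frac{-5 + c}{-1 + O}$)
$w = \frac{107}{2}$ ($w = 1 + \frac{1}{2} \cdot 105 = 1 + \frac{105}{2} = \frac{107}{2} \approx 53.5$)
$z = 11$ ($z = \frac{-5 - 6}{-1 + 0} = \frac{1}{-1} \left(-11\right) = \left(-1\right) \left(-11\right) = 11$)
$p = \frac{5697}{2}$ ($p = \frac{107}{2} + 65 \cdot 43 = \frac{107}{2} + 2795 = \frac{5697}{2} \approx 2848.5$)
$z - p = 11 - \frac{5697}{2} = - \frac{5675}{2}$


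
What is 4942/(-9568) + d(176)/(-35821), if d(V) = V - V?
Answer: -2471/4784 ≈ -0.51651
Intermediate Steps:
d(V) = 0
4942/(-9568) + d(176)/(-35821) = 4942/(-9568) + 0/(-35821) = 4942*(-1/9568) + 0*(-1/35821) = -2471/4784 + 0 = -2471/4784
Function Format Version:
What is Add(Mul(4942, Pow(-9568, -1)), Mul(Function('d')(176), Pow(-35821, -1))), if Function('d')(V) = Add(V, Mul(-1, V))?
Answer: Rational(-2471, 4784) ≈ -0.51651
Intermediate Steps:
Function('d')(V) = 0
Add(Mul(4942, Pow(-9568, -1)), Mul(Function('d')(176), Pow(-35821, -1))) = Add(Mul(4942, Pow(-9568, -1)), Mul(0, Pow(-35821, -1))) = Add(Mul(4942, Rational(-1, 9568)), Mul(0, Rational(-1, 35821))) = Add(Rational(-2471, 4784), 0) = Rational(-2471, 4784)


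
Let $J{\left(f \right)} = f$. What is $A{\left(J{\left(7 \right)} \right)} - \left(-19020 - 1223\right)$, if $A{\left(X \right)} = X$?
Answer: $20250$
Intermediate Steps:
$A{\left(J{\left(7 \right)} \right)} - \left(-19020 - 1223\right) = 7 - \left(-19020 - 1223\right) = 7 - -20243 = 7 + 20243 = 20250$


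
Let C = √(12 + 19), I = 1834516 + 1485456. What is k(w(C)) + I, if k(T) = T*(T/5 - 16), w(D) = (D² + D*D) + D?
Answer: 3319755 + 44*√31/5 ≈ 3.3198e+6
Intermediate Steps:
I = 3319972
C = √31 ≈ 5.5678
w(D) = D + 2*D² (w(D) = (D² + D²) + D = 2*D² + D = D + 2*D²)
k(T) = T*(-16 + T/5) (k(T) = T*(T*(⅕) - 16) = T*(T/5 - 16) = T*(-16 + T/5))
k(w(C)) + I = (√31*(1 + 2*√31))*(-80 + √31*(1 + 2*√31))/5 + 3319972 = √31*(1 + 2*√31)*(-80 + √31*(1 + 2*√31))/5 + 3319972 = 3319972 + √31*(1 + 2*√31)*(-80 + √31*(1 + 2*√31))/5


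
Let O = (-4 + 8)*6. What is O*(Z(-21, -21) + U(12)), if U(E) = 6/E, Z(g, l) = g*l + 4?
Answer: 10692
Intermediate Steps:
Z(g, l) = 4 + g*l
O = 24 (O = 4*6 = 24)
O*(Z(-21, -21) + U(12)) = 24*((4 - 21*(-21)) + 6/12) = 24*((4 + 441) + 6*(1/12)) = 24*(445 + ½) = 24*(891/2) = 10692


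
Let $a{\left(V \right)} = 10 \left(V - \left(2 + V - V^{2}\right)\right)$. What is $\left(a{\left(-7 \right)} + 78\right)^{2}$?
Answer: $300304$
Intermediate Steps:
$a{\left(V \right)} = -20 + 10 V^{2}$ ($a{\left(V \right)} = 10 \left(V - \left(2 + V - V^{2}\right)\right) = 10 \left(-2 + V^{2}\right) = -20 + 10 V^{2}$)
$\left(a{\left(-7 \right)} + 78\right)^{2} = \left(\left(-20 + 10 \left(-7\right)^{2}\right) + 78\right)^{2} = \left(\left(-20 + 10 \cdot 49\right) + 78\right)^{2} = \left(\left(-20 + 490\right) + 78\right)^{2} = \left(470 + 78\right)^{2} = 548^{2} = 300304$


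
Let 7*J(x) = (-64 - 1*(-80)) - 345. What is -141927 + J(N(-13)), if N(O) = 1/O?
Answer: -141974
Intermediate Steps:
J(x) = -47 (J(x) = ((-64 - 1*(-80)) - 345)/7 = ((-64 + 80) - 345)/7 = (16 - 345)/7 = (⅐)*(-329) = -47)
-141927 + J(N(-13)) = -141927 - 47 = -141974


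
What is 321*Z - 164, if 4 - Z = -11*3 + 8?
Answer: 9145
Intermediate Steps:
Z = 29 (Z = 4 - (-11*3 + 8) = 4 - (-33 + 8) = 4 - 1*(-25) = 4 + 25 = 29)
321*Z - 164 = 321*29 - 164 = 9309 - 164 = 9145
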